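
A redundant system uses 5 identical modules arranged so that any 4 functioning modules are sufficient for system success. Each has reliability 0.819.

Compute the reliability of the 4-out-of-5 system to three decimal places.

0.776

R = Σ_{i=4}^{5} C(5,i) p^i (1−p)^{5−i} with p = 0.819
C(5,4)·0.819^4·0.181^1 = 0.40718
C(5,5)·0.819^5·0.181^0 = 0.36848
Sum = 0.776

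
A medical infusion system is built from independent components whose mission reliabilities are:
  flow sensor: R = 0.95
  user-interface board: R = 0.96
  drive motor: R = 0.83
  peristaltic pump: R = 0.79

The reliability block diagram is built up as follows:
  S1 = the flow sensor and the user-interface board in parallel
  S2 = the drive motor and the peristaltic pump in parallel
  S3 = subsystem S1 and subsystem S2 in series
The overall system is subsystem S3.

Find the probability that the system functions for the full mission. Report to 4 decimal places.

Parallel (flow sensor and user-interface board): 1 − (1 − 0.950000)(1 − 0.960000) = 0.998000
Parallel (drive motor and peristaltic pump): 1 − (1 − 0.830000)(1 − 0.790000) = 0.964300
Series ([0.998000] and [0.964300]): 0.998000 × 0.964300 = 0.9624

0.9624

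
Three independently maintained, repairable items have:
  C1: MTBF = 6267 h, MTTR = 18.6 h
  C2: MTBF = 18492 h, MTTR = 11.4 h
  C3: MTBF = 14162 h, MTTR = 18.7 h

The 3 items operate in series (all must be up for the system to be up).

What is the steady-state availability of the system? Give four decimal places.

0.9951

A(C1) = MTBF/(MTBF+MTTR) = 6267/(6267+18.6) = 0.997041
A(C2) = MTBF/(MTBF+MTTR) = 18492/(18492+11.4) = 0.999384
A(C3) = MTBF/(MTBF+MTTR) = 14162/(14162+18.7) = 0.998681
Series availability: 0.997041 × 0.999384 × 0.998681 = 0.9951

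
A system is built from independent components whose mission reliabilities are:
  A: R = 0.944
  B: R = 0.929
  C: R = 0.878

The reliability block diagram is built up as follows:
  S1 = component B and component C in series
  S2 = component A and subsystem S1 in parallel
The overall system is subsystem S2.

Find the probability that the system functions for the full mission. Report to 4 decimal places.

0.9897

Series (B and C): 0.929000 × 0.878000 = 0.815662
Parallel (A and [0.815662]): 1 − (1 − 0.944000)(1 − 0.815662) = 0.9897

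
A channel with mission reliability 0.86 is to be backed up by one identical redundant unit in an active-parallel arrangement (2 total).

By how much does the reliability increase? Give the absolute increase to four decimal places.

R_before = 0.86
R_after = 1 − (1 − 0.86)^2 = 0.9804
ΔR = 0.9804 − 0.86 = 0.1204

0.1204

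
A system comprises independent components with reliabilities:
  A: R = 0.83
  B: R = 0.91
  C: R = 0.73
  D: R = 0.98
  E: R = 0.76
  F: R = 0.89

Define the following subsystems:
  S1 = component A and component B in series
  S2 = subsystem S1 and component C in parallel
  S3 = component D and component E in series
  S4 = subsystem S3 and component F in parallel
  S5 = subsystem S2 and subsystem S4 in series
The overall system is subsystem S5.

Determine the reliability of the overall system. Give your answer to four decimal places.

0.9077

Series (A and B): 0.830000 × 0.910000 = 0.755300
Parallel ([0.755300] and C): 1 − (1 − 0.755300)(1 − 0.730000) = 0.933931
Series (D and E): 0.980000 × 0.760000 = 0.744800
Parallel ([0.744800] and F): 1 − (1 − 0.744800)(1 − 0.890000) = 0.971928
Series ([0.933931] and [0.971928]): 0.933931 × 0.971928 = 0.9077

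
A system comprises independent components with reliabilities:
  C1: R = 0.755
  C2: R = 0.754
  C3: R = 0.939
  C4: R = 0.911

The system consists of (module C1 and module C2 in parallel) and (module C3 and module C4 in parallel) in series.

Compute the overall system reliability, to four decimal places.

0.9346

Parallel (C1 and C2): 1 − (1 − 0.755000)(1 − 0.754000) = 0.939730
Parallel (C3 and C4): 1 − (1 − 0.939000)(1 − 0.911000) = 0.994571
Series ([0.939730] and [0.994571]): 0.939730 × 0.994571 = 0.9346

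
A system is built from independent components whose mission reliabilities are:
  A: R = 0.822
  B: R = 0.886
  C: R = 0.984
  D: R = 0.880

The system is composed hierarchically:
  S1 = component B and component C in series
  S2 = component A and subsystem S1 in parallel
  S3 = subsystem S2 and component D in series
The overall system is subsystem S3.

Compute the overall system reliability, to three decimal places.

Series (B and C): 0.88600 × 0.98400 = 0.87182
Parallel (A and [0.87182]): 1 − (1 − 0.82200)(1 − 0.87182) = 0.97718
Series ([0.97718] and D): 0.97718 × 0.88000 = 0.860

0.860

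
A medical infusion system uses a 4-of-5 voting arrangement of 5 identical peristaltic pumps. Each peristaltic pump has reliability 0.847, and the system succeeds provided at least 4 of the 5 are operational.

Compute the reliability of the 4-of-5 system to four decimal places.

0.8297

R = Σ_{i=4}^{5} C(5,i) p^i (1−p)^{5−i} with p = 0.847
C(5,4)·0.847^4·0.153^1 = 0.393727
C(5,5)·0.847^5·0.153^0 = 0.435930
Sum = 0.8297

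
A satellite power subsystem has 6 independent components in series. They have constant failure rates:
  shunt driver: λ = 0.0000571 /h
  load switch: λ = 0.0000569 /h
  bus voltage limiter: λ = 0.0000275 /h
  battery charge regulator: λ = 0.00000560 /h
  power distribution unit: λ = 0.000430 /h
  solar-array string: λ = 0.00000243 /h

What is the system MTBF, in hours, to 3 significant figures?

1730

Series of exponential components: λ_sys = Σ λ_i
λ_sys = 0.0000571 + 0.0000569 + 0.0000275 + 0.00000560 + 0.000430 + 0.00000243 = 5.7953e-04 /h
MTBF = 1 / λ_sys = 1730 h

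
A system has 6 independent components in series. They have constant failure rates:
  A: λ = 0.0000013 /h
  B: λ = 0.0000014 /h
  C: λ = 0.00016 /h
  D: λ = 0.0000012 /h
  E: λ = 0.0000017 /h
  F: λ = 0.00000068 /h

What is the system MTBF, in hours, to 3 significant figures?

Series of exponential components: λ_sys = Σ λ_i
λ_sys = 0.0000013 + 0.0000014 + 0.00016 + 0.0000012 + 0.0000017 + 0.00000068 = 1.6628e-04 /h
MTBF = 1 / λ_sys = 6010 h

6010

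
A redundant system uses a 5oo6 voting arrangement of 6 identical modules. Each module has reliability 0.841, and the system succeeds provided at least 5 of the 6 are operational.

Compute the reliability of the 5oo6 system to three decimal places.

R = Σ_{i=5}^{6} C(6,i) p^i (1−p)^{6−i} with p = 0.841
C(6,5)·0.841^5·0.159^1 = 0.40135
C(6,6)·0.841^6·0.159^0 = 0.35381
Sum = 0.755

0.755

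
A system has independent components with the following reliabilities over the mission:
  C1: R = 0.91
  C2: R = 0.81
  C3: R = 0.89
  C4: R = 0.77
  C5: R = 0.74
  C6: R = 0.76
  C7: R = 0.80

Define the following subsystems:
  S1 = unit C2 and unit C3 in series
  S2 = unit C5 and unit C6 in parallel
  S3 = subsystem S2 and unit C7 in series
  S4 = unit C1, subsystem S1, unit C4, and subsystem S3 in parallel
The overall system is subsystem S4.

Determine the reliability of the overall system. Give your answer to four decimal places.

Series (C2 and C3): 0.810000 × 0.890000 = 0.720900
Parallel (C5 and C6): 1 − (1 − 0.740000)(1 − 0.760000) = 0.937600
Series ([0.937600] and C7): 0.937600 × 0.800000 = 0.750080
Parallel (C1, [0.720900], C4, and [0.750080]): 1 − (1 − 0.910000)(1 − 0.720900)(1 − 0.770000)(1 − 0.750080) = 0.9986

0.9986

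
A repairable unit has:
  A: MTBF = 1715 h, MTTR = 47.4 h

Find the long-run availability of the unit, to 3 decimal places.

A(A) = MTBF/(MTBF+MTTR) = 1715/(1715+47.4) = 0.973

0.973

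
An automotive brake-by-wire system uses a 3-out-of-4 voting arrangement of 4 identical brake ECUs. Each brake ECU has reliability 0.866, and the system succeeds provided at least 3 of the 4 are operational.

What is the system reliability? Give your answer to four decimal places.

R = Σ_{i=3}^{4} C(4,i) p^i (1−p)^{4−i} with p = 0.866
C(4,3)·0.866^3·0.134^1 = 0.348112
C(4,4)·0.866^4·0.134^0 = 0.562434
Sum = 0.9105

0.9105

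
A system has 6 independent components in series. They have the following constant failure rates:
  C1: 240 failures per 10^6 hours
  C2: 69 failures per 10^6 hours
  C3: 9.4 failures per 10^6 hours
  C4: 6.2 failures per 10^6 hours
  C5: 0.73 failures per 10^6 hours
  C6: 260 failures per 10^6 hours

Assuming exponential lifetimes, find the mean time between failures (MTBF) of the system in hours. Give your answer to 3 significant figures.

Series of exponential components: λ_sys = Σ λ_i
λ_sys = 0.00024 + 0.000069 + 0.0000094 + 0.0000062 + 0.00000073 + 0.00026 = 5.8533e-04 /h
MTBF = 1 / λ_sys = 1710 h

1710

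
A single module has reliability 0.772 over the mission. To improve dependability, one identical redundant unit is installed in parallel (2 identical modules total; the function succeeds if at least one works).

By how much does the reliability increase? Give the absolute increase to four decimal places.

0.1760

R_before = 0.772
R_after = 1 − (1 − 0.772)^2 = 0.9480
ΔR = 0.9480 − 0.772 = 0.1760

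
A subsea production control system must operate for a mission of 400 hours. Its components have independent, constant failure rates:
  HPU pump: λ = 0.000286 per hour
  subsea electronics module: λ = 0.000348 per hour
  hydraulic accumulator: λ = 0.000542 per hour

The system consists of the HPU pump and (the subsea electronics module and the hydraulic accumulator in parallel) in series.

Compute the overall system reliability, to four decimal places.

R(HPU pump) = exp(−0.000286 × 400) = 0.891901
R(subsea electronics module) = exp(−0.000348 × 400) = 0.870054
R(hydraulic accumulator) = exp(−0.000542 × 400) = 0.805091
Parallel (subsea electronics module and hydraulic accumulator): 1 − (1 − 0.870054)(1 − 0.805091) = 0.974672
Series (HPU pump and [0.974672]): 0.891901 × 0.974672 = 0.8693

0.8693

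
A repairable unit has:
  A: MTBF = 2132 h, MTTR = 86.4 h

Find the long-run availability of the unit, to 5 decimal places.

0.96105

A(A) = MTBF/(MTBF+MTTR) = 2132/(2132+86.4) = 0.96105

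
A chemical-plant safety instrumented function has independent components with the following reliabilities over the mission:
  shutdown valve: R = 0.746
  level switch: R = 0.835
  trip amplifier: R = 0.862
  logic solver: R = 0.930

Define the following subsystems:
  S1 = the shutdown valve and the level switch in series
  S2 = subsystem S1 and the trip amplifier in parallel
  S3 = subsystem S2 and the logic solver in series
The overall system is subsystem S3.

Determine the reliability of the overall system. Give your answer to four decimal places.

0.8816

Series (shutdown valve and level switch): 0.746000 × 0.835000 = 0.622910
Parallel ([0.622910] and trip amplifier): 1 − (1 − 0.622910)(1 − 0.862000) = 0.947962
Series ([0.947962] and logic solver): 0.947962 × 0.930000 = 0.8816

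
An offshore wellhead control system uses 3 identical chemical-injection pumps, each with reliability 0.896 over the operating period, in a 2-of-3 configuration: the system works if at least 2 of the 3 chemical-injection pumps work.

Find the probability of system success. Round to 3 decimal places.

0.970

R = Σ_{i=2}^{3} C(3,i) p^i (1−p)^{3−i} with p = 0.896
C(3,2)·0.896^2·0.104^1 = 0.25048
C(3,3)·0.896^3·0.104^0 = 0.71932
Sum = 0.970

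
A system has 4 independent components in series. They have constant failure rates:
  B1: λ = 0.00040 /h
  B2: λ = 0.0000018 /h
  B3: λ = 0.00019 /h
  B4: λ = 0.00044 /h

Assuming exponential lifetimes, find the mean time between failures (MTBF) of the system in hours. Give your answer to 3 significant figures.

Series of exponential components: λ_sys = Σ λ_i
λ_sys = 0.00040 + 0.0000018 + 0.00019 + 0.00044 = 1.0318e-03 /h
MTBF = 1 / λ_sys = 969 h

969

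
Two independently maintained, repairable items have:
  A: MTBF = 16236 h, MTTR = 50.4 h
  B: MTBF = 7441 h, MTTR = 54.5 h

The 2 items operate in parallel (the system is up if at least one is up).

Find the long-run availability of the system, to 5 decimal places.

0.99998

A(A) = MTBF/(MTBF+MTTR) = 16236/(16236+50.4) = 0.996905
A(B) = MTBF/(MTBF+MTTR) = 7441/(7441+54.5) = 0.992729
Parallel availability: 1 − (1 − 0.996905)(1 − 0.992729) = 0.99998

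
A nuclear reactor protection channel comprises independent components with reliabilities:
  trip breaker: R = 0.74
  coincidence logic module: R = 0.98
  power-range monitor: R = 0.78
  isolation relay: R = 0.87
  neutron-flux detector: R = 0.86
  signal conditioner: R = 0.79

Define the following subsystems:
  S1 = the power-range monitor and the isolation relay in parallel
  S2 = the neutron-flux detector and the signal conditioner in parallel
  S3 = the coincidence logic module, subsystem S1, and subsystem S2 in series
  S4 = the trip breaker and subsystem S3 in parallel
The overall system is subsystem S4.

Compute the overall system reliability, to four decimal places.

Parallel (power-range monitor and isolation relay): 1 − (1 − 0.780000)(1 − 0.870000) = 0.971400
Parallel (neutron-flux detector and signal conditioner): 1 − (1 − 0.860000)(1 − 0.790000) = 0.970600
Series (coincidence logic module, [0.971400], and [0.970600]): 0.980000 × 0.971400 × 0.970600 = 0.923984
Parallel (trip breaker and [0.923984]): 1 − (1 − 0.740000)(1 − 0.923984) = 0.9802

0.9802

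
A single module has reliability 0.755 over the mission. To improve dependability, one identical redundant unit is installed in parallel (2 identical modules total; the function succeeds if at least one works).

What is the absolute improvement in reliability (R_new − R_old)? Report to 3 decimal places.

R_before = 0.755
R_after = 1 − (1 − 0.755)^2 = 0.940
ΔR = 0.940 − 0.755 = 0.185

0.185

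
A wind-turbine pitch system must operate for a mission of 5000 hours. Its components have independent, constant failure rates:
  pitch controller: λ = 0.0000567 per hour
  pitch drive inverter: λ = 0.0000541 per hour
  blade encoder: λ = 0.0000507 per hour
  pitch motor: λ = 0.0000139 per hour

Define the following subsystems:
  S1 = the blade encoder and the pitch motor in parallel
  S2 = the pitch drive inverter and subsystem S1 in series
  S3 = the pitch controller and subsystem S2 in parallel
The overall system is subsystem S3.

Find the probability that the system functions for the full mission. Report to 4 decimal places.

R(pitch controller) = exp(−0.0000567 × 5000) = 0.753143
R(pitch drive inverter) = exp(−0.0000541 × 5000) = 0.762998
R(blade encoder) = exp(−0.0000507 × 5000) = 0.776080
R(pitch motor) = exp(−0.0000139 × 5000) = 0.932860
Parallel (blade encoder and pitch motor): 1 − (1 − 0.776080)(1 − 0.932860) = 0.984966
Series (pitch drive inverter and [0.984966]): 0.762998 × 0.984966 = 0.751527
Parallel (pitch controller and [0.751527]): 1 − (1 − 0.753143)(1 − 0.751527) = 0.9387

0.9387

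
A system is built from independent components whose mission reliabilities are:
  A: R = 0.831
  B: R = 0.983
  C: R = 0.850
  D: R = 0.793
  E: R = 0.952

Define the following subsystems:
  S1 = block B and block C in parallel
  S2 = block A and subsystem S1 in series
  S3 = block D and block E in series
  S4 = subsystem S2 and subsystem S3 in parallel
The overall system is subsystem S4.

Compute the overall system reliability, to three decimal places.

0.958

Parallel (B and C): 1 − (1 − 0.98300)(1 − 0.85000) = 0.99745
Series (A and [0.99745]): 0.83100 × 0.99745 = 0.82888
Series (D and E): 0.79300 × 0.95200 = 0.75494
Parallel ([0.82888] and [0.75494]): 1 − (1 − 0.82888)(1 − 0.75494) = 0.958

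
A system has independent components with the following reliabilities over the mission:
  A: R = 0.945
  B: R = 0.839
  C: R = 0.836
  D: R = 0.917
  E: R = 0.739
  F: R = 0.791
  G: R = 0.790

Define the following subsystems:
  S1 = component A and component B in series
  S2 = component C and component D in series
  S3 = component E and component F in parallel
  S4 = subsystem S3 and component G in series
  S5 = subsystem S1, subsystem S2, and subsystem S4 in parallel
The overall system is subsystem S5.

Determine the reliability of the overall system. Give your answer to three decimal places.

Series (A and B): 0.94500 × 0.83900 = 0.79286
Series (C and D): 0.83600 × 0.91700 = 0.76661
Parallel (E and F): 1 − (1 − 0.73900)(1 − 0.79100) = 0.94545
Series ([0.94545] and G): 0.94545 × 0.79000 = 0.74691
Parallel ([0.79286], [0.76661], and [0.74691]): 1 − (1 − 0.79286)(1 − 0.76661)(1 − 0.74691) = 0.988

0.988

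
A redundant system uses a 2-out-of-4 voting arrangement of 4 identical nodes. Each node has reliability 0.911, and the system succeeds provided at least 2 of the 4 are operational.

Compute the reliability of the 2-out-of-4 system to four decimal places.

R = Σ_{i=2}^{4} C(4,i) p^i (1−p)^{4−i} with p = 0.911
C(4,2)·0.911^2·0.089^2 = 0.039443
C(4,3)·0.911^3·0.089^1 = 0.269157
C(4,4)·0.911^4·0.089^0 = 0.688769
Sum = 0.9974

0.9974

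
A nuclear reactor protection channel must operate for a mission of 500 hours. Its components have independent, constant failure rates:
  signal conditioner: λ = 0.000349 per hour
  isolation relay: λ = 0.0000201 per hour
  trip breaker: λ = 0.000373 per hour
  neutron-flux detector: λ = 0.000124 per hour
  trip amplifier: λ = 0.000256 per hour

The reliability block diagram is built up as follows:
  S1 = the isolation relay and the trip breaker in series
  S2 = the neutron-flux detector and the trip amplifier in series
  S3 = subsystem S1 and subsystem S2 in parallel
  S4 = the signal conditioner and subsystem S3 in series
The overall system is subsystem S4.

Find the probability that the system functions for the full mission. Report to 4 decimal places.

0.8139

R(signal conditioner) = exp(−0.000349 × 500) = 0.839877
R(isolation relay) = exp(−0.0000201 × 500) = 0.990000
R(trip breaker) = exp(−0.000373 × 500) = 0.829859
R(neutron-flux detector) = exp(−0.000124 × 500) = 0.939883
R(trip amplifier) = exp(−0.000256 × 500) = 0.879853
Series (isolation relay and trip breaker): 0.990000 × 0.829859 = 0.821560
Series (neutron-flux detector and trip amplifier): 0.939883 × 0.879853 = 0.826959
Parallel ([0.821560] and [0.826959]): 1 − (1 − 0.821560)(1 − 0.826959) = 0.969123
Series (signal conditioner and [0.969123]): 0.839877 × 0.969123 = 0.8139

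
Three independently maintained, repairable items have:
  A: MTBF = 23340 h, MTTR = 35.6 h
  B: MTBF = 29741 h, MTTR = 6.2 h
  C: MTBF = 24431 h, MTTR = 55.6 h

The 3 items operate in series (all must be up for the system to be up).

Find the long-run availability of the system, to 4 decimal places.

0.9960

A(A) = MTBF/(MTBF+MTTR) = 23340/(23340+35.6) = 0.998477
A(B) = MTBF/(MTBF+MTTR) = 29741/(29741+6.2) = 0.999792
A(C) = MTBF/(MTBF+MTTR) = 24431/(24431+55.6) = 0.997729
Series availability: 0.998477 × 0.999792 × 0.997729 = 0.9960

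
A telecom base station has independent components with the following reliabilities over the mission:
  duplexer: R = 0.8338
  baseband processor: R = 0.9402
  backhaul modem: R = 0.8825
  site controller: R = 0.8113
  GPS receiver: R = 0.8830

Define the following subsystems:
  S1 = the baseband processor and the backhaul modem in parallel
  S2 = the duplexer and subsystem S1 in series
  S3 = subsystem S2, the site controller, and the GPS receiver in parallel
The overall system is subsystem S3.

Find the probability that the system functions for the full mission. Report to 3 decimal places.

0.996

Parallel (baseband processor and backhaul modem): 1 − (1 − 0.94020)(1 − 0.88250) = 0.99297
Series (duplexer and [0.99297]): 0.83380 × 0.99297 = 0.82794
Parallel ([0.82794], site controller, and GPS receiver): 1 − (1 − 0.82794)(1 − 0.81130)(1 − 0.88300) = 0.996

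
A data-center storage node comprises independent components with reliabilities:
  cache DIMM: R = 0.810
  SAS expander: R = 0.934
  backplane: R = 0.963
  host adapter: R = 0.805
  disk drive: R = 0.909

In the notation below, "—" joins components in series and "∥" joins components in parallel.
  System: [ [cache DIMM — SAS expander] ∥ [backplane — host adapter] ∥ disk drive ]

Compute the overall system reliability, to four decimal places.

0.9950

Series (cache DIMM and SAS expander): 0.810000 × 0.934000 = 0.756540
Series (backplane and host adapter): 0.963000 × 0.805000 = 0.775215
Parallel ([0.756540], [0.775215], and disk drive): 1 − (1 − 0.756540)(1 − 0.775215)(1 − 0.909000) = 0.9950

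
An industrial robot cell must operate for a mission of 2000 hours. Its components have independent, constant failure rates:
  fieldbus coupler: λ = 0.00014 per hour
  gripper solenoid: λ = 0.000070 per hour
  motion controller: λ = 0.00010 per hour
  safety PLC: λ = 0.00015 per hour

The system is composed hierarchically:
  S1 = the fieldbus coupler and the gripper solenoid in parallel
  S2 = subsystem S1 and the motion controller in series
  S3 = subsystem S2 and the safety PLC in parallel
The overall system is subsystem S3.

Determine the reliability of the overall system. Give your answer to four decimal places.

0.9462

R(fieldbus coupler) = exp(−0.00014 × 2000) = 0.755784
R(gripper solenoid) = exp(−0.000070 × 2000) = 0.869358
R(motion controller) = exp(−0.00010 × 2000) = 0.818731
R(safety PLC) = exp(−0.00015 × 2000) = 0.740818
Parallel (fieldbus coupler and gripper solenoid): 1 − (1 − 0.755784)(1 − 0.869358) = 0.968095
Series ([0.968095] and motion controller): 0.968095 × 0.818731 = 0.792609
Parallel ([0.792609] and safety PLC): 1 − (1 − 0.792609)(1 − 0.740818) = 0.9462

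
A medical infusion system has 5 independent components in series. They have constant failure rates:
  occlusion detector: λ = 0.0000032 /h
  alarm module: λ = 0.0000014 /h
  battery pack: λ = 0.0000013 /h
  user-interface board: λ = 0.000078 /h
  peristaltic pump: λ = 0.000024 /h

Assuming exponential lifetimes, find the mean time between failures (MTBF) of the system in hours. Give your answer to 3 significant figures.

Series of exponential components: λ_sys = Σ λ_i
λ_sys = 0.0000032 + 0.0000014 + 0.0000013 + 0.000078 + 0.000024 = 1.0790e-04 /h
MTBF = 1 / λ_sys = 9270 h

9270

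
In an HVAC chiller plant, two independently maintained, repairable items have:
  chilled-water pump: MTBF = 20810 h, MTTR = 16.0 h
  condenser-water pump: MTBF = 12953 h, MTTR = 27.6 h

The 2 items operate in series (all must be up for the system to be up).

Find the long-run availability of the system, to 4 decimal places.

0.9971

A(chilled-water pump) = MTBF/(MTBF+MTTR) = 20810/(20810+16.0) = 0.999232
A(condenser-water pump) = MTBF/(MTBF+MTTR) = 12953/(12953+27.6) = 0.997874
Series availability: 0.999232 × 0.997874 = 0.9971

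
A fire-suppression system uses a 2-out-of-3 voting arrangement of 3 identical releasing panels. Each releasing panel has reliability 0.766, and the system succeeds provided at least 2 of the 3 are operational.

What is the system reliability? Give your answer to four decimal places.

0.8614

R = Σ_{i=2}^{3} C(3,i) p^i (1−p)^{3−i} with p = 0.766
C(3,2)·0.766^2·0.234^1 = 0.411903
C(3,3)·0.766^3·0.234^0 = 0.449455
Sum = 0.8614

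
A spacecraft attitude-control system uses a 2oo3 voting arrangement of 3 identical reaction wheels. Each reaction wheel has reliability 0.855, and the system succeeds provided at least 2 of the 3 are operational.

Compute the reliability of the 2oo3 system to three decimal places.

0.943

R = Σ_{i=2}^{3} C(3,i) p^i (1−p)^{3−i} with p = 0.855
C(3,2)·0.855^2·0.145^1 = 0.31800
C(3,3)·0.855^3·0.145^0 = 0.62503
Sum = 0.943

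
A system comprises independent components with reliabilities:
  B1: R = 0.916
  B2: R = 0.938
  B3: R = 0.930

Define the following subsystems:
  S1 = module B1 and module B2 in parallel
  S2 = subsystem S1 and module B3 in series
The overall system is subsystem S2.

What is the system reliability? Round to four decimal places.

0.9252

Parallel (B1 and B2): 1 − (1 − 0.916000)(1 − 0.938000) = 0.994792
Series ([0.994792] and B3): 0.994792 × 0.930000 = 0.9252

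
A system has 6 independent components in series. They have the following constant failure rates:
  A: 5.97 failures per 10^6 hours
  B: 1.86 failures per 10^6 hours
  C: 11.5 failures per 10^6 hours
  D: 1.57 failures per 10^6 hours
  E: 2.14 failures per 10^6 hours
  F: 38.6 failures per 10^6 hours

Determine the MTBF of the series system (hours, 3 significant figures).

16200

Series of exponential components: λ_sys = Σ λ_i
λ_sys = 0.00000597 + 0.00000186 + 0.0000115 + 0.00000157 + 0.00000214 + 0.0000386 = 6.1640e-05 /h
MTBF = 1 / λ_sys = 16200 h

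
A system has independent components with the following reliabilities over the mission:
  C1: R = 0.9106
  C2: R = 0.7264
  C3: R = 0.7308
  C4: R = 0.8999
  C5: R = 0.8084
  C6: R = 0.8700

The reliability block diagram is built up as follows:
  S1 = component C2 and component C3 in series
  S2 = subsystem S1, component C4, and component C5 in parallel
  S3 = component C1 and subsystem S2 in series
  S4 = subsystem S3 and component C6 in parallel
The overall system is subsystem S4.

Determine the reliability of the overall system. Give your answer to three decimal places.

Series (C2 and C3): 0.72640 × 0.73080 = 0.53085
Parallel ([0.53085], C4, and C5): 1 − (1 − 0.53085)(1 − 0.89990)(1 − 0.80840) = 0.99100
Series (C1 and [0.99100]): 0.91060 × 0.99100 = 0.90240
Parallel ([0.90240] and C6): 1 − (1 − 0.90240)(1 − 0.87000) = 0.987

0.987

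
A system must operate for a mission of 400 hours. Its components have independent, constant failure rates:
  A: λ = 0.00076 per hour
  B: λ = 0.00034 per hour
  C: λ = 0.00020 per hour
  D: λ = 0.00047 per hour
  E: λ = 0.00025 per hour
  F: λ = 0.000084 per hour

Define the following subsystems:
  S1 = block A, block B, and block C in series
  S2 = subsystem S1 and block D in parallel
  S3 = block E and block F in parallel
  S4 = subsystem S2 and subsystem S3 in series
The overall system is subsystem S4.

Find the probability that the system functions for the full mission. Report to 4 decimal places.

0.9276

R(A) = exp(−0.00076 × 400) = 0.737861
R(B) = exp(−0.00034 × 400) = 0.872843
R(C) = exp(−0.00020 × 400) = 0.923116
R(D) = exp(−0.00047 × 400) = 0.828615
R(E) = exp(−0.00025 × 400) = 0.904837
R(F) = exp(−0.000084 × 400) = 0.966958
Series (A, B, and C): 0.737861 × 0.872843 × 0.923116 = 0.594521
Parallel ([0.594521] and D): 1 − (1 − 0.594521)(1 − 0.828615) = 0.930507
Parallel (E and F): 1 − (1 − 0.904837)(1 − 0.966958) = 0.996856
Series ([0.930507] and [0.996856]): 0.930507 × 0.996856 = 0.9276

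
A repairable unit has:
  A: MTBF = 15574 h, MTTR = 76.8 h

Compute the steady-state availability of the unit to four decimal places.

0.9951

A(A) = MTBF/(MTBF+MTTR) = 15574/(15574+76.8) = 0.9951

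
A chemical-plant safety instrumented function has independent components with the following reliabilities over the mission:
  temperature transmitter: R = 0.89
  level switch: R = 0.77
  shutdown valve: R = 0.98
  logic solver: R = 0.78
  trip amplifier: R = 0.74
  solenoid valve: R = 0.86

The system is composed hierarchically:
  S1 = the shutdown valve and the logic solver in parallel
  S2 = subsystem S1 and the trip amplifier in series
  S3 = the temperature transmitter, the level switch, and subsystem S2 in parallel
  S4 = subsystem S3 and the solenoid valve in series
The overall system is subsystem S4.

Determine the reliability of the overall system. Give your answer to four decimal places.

Parallel (shutdown valve and logic solver): 1 − (1 − 0.980000)(1 − 0.780000) = 0.995600
Series ([0.995600] and trip amplifier): 0.995600 × 0.740000 = 0.736744
Parallel (temperature transmitter, level switch, and [0.736744]): 1 − (1 − 0.890000)(1 − 0.770000)(1 − 0.736744) = 0.993340
Series ([0.993340] and solenoid valve): 0.993340 × 0.860000 = 0.8543

0.8543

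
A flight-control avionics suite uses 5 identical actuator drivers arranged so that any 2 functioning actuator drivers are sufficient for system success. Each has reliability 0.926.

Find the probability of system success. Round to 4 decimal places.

R = Σ_{i=2}^{5} C(5,i) p^i (1−p)^{5−i} with p = 0.926
C(5,2)·0.926^2·0.074^3 = 0.003475
C(5,3)·0.926^3·0.074^2 = 0.043481
C(5,4)·0.926^4·0.074^1 = 0.272048
C(5,5)·0.926^5·0.074^0 = 0.680855
Sum = 0.9999

0.9999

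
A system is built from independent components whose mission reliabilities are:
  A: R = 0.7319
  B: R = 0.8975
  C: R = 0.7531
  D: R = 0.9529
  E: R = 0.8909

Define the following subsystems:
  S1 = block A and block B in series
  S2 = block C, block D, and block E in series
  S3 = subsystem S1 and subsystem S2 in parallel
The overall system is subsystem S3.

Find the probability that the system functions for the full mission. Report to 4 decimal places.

0.8762

Series (A and B): 0.731900 × 0.897500 = 0.656880
Series (C, D, and E): 0.753100 × 0.952900 × 0.890900 = 0.639336
Parallel ([0.656880] and [0.639336]): 1 − (1 − 0.656880)(1 − 0.639336) = 0.8762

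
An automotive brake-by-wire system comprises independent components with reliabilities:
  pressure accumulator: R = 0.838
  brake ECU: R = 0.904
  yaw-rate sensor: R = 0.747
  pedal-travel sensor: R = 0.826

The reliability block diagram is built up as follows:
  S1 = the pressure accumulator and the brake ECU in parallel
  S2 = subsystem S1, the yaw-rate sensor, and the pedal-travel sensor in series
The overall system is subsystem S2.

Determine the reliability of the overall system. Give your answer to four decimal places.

0.6074

Parallel (pressure accumulator and brake ECU): 1 − (1 − 0.838000)(1 − 0.904000) = 0.984448
Series ([0.984448], yaw-rate sensor, and pedal-travel sensor): 0.984448 × 0.747000 × 0.826000 = 0.6074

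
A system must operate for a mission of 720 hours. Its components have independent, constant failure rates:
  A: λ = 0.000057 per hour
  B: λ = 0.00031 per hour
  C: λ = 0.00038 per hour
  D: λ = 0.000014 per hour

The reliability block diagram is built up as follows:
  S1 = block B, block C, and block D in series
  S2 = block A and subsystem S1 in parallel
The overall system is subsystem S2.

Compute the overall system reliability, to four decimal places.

R(A) = exp(−0.000057 × 720) = 0.959791
R(B) = exp(−0.00031 × 720) = 0.799955
R(C) = exp(−0.00038 × 720) = 0.760636
R(D) = exp(−0.000014 × 720) = 0.989971
Series (B, C, and D): 0.799955 × 0.760636 × 0.989971 = 0.602372
Parallel (A and [0.602372]): 1 − (1 − 0.959791)(1 − 0.602372) = 0.9840

0.9840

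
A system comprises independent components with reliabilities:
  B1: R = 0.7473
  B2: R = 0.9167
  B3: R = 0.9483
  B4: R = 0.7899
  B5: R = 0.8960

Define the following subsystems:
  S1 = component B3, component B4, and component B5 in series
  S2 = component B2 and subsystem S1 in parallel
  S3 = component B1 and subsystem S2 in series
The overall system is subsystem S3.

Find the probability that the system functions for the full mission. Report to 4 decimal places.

Series (B3, B4, and B5): 0.948300 × 0.789900 × 0.896000 = 0.671160
Parallel (B2 and [0.671160]): 1 − (1 − 0.916700)(1 − 0.671160) = 0.972608
Series (B1 and [0.972608]): 0.747300 × 0.972608 = 0.7268

0.7268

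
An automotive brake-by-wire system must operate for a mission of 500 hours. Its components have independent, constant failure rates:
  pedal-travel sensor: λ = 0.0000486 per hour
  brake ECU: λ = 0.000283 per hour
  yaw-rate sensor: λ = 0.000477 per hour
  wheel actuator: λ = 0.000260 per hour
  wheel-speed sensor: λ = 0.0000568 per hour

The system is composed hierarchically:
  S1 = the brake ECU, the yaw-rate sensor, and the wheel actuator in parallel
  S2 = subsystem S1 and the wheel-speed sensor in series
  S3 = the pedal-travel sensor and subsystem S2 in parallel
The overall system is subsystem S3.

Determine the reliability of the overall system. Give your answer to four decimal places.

0.9992

R(pedal-travel sensor) = exp(−0.0000486 × 500) = 0.975993
R(brake ECU) = exp(−0.000283 × 500) = 0.868055
R(yaw-rate sensor) = exp(−0.000477 × 500) = 0.787809
R(wheel actuator) = exp(−0.000260 × 500) = 0.878095
R(wheel-speed sensor) = exp(−0.0000568 × 500) = 0.971999
Parallel (brake ECU, yaw-rate sensor, and wheel actuator): 1 − (1 − 0.868055)(1 − 0.787809)(1 − 0.878095) = 0.996587
Series ([0.996587] and wheel-speed sensor): 0.996587 × 0.971999 = 0.968682
Parallel (pedal-travel sensor and [0.968682]): 1 − (1 − 0.975993)(1 − 0.968682) = 0.9992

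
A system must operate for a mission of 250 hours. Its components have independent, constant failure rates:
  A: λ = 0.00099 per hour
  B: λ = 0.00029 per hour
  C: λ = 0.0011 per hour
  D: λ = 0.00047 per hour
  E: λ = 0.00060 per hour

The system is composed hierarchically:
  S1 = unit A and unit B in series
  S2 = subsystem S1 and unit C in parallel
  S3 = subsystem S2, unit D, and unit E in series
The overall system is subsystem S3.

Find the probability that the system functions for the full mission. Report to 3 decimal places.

R(A) = exp(−0.00099 × 250) = 0.78075
R(B) = exp(−0.00029 × 250) = 0.93007
R(C) = exp(−0.0011 × 250) = 0.75957
R(D) = exp(−0.00047 × 250) = 0.88914
R(E) = exp(−0.00060 × 250) = 0.86071
Series (A and B): 0.78075 × 0.93007 = 0.72615
Parallel ([0.72615] and C): 1 − (1 − 0.72615)(1 − 0.75957) = 0.93416
Series ([0.93416], D, and E): 0.93416 × 0.88914 × 0.86071 = 0.715

0.715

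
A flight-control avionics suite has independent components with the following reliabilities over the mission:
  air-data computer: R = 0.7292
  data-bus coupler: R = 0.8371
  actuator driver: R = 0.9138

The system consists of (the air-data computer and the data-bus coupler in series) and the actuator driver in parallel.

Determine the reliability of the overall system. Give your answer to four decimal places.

Series (air-data computer and data-bus coupler): 0.729200 × 0.837100 = 0.610413
Parallel ([0.610413] and actuator driver): 1 − (1 − 0.610413)(1 − 0.913800) = 0.9664

0.9664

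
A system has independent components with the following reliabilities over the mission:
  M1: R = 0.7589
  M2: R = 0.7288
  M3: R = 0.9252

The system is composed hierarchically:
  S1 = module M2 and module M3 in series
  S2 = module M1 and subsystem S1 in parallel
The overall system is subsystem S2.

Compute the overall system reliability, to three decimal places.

Series (M2 and M3): 0.72880 × 0.92520 = 0.67429
Parallel (M1 and [0.67429]): 1 − (1 − 0.75890)(1 − 0.67429) = 0.921

0.921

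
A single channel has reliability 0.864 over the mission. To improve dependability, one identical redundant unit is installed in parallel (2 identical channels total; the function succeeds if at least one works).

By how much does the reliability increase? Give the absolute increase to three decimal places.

R_before = 0.864
R_after = 1 − (1 − 0.864)^2 = 0.982
ΔR = 0.982 − 0.864 = 0.118

0.118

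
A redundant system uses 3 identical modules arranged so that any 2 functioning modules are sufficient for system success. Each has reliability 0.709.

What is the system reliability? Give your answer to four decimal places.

R = Σ_{i=2}^{3} C(3,i) p^i (1−p)^{3−i} with p = 0.709
C(3,2)·0.709^2·0.291^1 = 0.438841
C(3,3)·0.709^3·0.291^0 = 0.356401
Sum = 0.7952

0.7952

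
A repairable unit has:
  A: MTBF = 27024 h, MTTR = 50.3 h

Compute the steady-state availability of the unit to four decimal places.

0.9981

A(A) = MTBF/(MTBF+MTTR) = 27024/(27024+50.3) = 0.9981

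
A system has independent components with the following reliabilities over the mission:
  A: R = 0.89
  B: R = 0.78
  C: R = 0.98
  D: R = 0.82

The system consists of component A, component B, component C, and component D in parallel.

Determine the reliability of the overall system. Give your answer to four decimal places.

Parallel (A, B, C, and D): 1 − (1 − 0.890000)(1 − 0.780000)(1 − 0.980000)(1 − 0.820000) = 0.9999

0.9999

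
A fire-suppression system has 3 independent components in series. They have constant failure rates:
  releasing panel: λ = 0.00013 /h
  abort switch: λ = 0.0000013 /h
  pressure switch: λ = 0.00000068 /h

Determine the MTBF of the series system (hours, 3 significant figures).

Series of exponential components: λ_sys = Σ λ_i
λ_sys = 0.00013 + 0.0000013 + 0.00000068 = 1.3198e-04 /h
MTBF = 1 / λ_sys = 7580 h

7580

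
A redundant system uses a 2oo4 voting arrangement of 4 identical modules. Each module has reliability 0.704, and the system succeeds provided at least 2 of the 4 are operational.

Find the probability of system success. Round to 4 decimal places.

R = Σ_{i=2}^{4} C(4,i) p^i (1−p)^{4−i} with p = 0.704
C(4,2)·0.704^2·0.296^2 = 0.260543
C(4,3)·0.704^3·0.296^1 = 0.413114
C(4,4)·0.704^4·0.296^0 = 0.245635
Sum = 0.9193

0.9193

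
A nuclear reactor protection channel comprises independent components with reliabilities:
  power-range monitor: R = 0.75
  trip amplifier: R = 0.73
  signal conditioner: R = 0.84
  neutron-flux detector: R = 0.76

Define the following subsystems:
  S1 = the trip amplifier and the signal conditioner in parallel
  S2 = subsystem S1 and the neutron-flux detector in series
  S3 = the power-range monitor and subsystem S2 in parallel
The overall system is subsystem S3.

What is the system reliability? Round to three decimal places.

0.932

Parallel (trip amplifier and signal conditioner): 1 − (1 − 0.73000)(1 − 0.84000) = 0.95680
Series ([0.95680] and neutron-flux detector): 0.95680 × 0.76000 = 0.72717
Parallel (power-range monitor and [0.72717]): 1 − (1 − 0.75000)(1 − 0.72717) = 0.932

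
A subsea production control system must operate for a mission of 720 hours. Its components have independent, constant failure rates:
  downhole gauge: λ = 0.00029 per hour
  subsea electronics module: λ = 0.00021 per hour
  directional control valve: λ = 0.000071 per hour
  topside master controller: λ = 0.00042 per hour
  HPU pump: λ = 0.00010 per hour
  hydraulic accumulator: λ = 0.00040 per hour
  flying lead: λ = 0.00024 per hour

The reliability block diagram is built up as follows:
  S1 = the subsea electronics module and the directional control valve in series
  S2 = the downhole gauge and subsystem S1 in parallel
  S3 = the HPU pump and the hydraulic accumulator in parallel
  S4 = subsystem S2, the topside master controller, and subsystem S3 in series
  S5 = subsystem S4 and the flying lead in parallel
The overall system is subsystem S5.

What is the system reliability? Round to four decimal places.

R(downhole gauge) = exp(−0.00029 × 720) = 0.811558
R(subsea electronics module) = exp(−0.00021 × 720) = 0.859676
R(directional control valve) = exp(−0.000071 × 720) = 0.950165
R(topside master controller) = exp(−0.00042 × 720) = 0.739042
R(HPU pump) = exp(−0.00010 × 720) = 0.930531
R(hydraulic accumulator) = exp(−0.00040 × 720) = 0.749762
R(flying lead) = exp(−0.00024 × 720) = 0.841306
Series (subsea electronics module and directional control valve): 0.859676 × 0.950165 = 0.816834
Parallel (downhole gauge and [0.816834]): 1 − (1 − 0.811558)(1 − 0.816834) = 0.965484
Parallel (HPU pump and hydraulic accumulator): 1 − (1 − 0.930531)(1 − 0.749762) = 0.982616
Series ([0.965484], topside master controller, and [0.982616]): 0.965484 × 0.739042 × 0.982616 = 0.701129
Parallel ([0.701129] and flying lead): 1 − (1 − 0.701129)(1 − 0.841306) = 0.9526

0.9526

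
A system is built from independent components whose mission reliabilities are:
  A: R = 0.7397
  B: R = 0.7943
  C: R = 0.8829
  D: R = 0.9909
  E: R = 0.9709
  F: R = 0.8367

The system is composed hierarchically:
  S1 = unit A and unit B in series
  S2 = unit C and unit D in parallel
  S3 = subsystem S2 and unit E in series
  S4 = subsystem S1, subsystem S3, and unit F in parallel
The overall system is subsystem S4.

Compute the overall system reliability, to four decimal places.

Series (A and B): 0.739700 × 0.794300 = 0.587544
Parallel (C and D): 1 − (1 − 0.882900)(1 − 0.990900) = 0.998934
Series ([0.998934] and E): 0.998934 × 0.970900 = 0.969865
Parallel ([0.587544], [0.969865], and F): 1 − (1 − 0.587544)(1 − 0.969865)(1 − 0.836700) = 0.9980

0.9980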